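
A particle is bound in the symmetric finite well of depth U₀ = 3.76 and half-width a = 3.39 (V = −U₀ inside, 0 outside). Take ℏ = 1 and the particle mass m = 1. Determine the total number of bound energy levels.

Define the well-strength parameter z₀ = (a/ℏ)√(2mU₀) = 3.39 × √(2·1·3.76) = 9.296.
The even/odd transcendental equations gain one root per π/2 in z₀, giving N = 1 + ⌊2z₀/π⌋ = 1 + ⌊5.918⌋ = 6.

N = 6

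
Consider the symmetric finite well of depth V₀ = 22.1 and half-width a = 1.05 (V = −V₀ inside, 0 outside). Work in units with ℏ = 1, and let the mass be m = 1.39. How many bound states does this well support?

Define the well-strength parameter z₀ = (a/ℏ)√(2mV₀) = 1.05 × √(2·1.39·22.1) = 8.230.
A new bound state (alternating even/odd) appears each time z₀ passes a multiple of π/2, so N = ⌊2z₀/π⌋ + 1 = ⌊5.239⌋ + 1 = 6.

N = 6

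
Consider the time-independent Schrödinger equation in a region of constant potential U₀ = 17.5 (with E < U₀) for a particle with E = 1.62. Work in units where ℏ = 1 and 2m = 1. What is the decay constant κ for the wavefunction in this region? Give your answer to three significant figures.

κ = 3.98

Since E < U₀ the TISE in this region is ψ'' = κ²ψ with κ = √(2m(U₀ − E))/ℏ.
κ = √(2 × 0.5 × 15.88) = 3.985.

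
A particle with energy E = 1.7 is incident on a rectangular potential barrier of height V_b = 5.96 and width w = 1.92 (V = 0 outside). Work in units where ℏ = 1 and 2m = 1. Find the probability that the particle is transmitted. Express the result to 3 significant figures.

E < V_b: inside the barrier ψ ∝ e^{±κx} with κ = √(2m(V_b − E))/ℏ = 2.064.
κw = 3.963, sinh(κw) = 26.29.
The exact tunnelling result is T⁻¹ = 1 + V_b² sinh²(κw) / [4E(V_b − E)] = 848.8, so T = 0.00118.

T = 0.00118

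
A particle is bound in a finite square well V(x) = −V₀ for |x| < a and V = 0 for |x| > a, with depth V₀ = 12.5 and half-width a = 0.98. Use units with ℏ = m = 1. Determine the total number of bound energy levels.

N = 4

The dimensionless depth is z₀ = a√(2mV₀)/ℏ = 0.98 × √(25.00) = 4.900.
A new bound state (alternating even/odd) appears each time z₀ passes a multiple of π/2, so N = ⌊2z₀/π⌋ + 1 = ⌊3.119⌋ + 1 = 4.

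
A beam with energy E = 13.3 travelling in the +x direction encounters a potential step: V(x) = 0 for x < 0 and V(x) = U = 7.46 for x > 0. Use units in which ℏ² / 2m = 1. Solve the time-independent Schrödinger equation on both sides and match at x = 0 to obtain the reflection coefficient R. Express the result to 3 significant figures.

On each side the TISE gives plane waves with k = √(2m(E − V))/ℏ: k₁ = √(2·½·13.3) = 3.647, k₂ = √(2·½·5.84) = 2.417.
Matching ψ and ψ′ at x = 0 gives r = (k₁ − k₂)/(k₁ + k₂), so R = r² = 0.04117 and T = 1 − R = 0.9588.

R = 0.0412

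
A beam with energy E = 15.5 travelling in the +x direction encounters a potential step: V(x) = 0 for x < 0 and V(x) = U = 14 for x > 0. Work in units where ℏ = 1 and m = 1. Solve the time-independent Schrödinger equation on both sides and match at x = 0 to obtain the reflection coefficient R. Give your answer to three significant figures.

R = 0.276

On each side the TISE gives plane waves with k = √(2m(E − V))/ℏ: k₁ = √(2·1·15.5) = 5.568, k₂ = √(2·1·1.5) = 1.732.
Continuity of ψ and ψ′ at the step yields the reflection amplitude r = (k₁ − k₂)/(k₁ + k₂) = 0.5255; thus R = |r|² = 0.2761, T = 0.7239.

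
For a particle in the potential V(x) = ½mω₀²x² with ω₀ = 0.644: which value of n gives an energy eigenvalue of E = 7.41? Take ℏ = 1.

n = 11

Invert E_n = (n + ½)ℏω₀: n = E/ℏω₀ − ½ = 11.006, so n = 11.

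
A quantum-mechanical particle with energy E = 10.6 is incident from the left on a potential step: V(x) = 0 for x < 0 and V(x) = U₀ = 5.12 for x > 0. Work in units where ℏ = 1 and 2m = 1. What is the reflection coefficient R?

The wavenumbers are k₁ = √(2mE)/ℏ = 3.256 on the left and k₂ = √(2m(E − U₀))/ℏ = 2.341 on the right.
Matching ψ and ψ′ at x = 0 gives r = (k₁ − k₂)/(k₁ + k₂), so R = r² = 0.02672 and T = 1 − R = 0.9733.

R = 0.0267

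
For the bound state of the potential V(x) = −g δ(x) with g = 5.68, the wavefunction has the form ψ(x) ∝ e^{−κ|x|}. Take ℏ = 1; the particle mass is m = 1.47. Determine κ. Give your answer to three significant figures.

κ = 8.35

Integrating the TISE across x = 0 gives the cusp condition ψ'(0⁺) − ψ'(0⁻) = −(2mg/ℏ²)ψ(0).
With ψ ∝ e^{−κ|x|} this yields −2κ = −2mg/ℏ², so κ = mg/ℏ² = 8.350.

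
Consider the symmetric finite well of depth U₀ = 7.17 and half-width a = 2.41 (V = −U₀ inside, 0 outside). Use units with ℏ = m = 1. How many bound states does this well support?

The dimensionless depth is z₀ = a√(2mU₀)/ℏ = 2.41 × √(14.34) = 9.126.
A new bound state (alternating even/odd) appears each time z₀ passes a multiple of π/2, so N = ⌊2z₀/π⌋ + 1 = ⌊5.810⌋ + 1 = 6.

N = 6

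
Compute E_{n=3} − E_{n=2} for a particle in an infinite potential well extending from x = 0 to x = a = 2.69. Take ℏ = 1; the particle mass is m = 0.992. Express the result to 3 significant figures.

ΔE = 3.44

E_n = n²π²ℏ²/(2ma²), so ΔE = (3² − 2²) π²ℏ²/(2ma²).
ΔE = 5 × π² / (2 × 0.992 × 2.69²) = 3.437.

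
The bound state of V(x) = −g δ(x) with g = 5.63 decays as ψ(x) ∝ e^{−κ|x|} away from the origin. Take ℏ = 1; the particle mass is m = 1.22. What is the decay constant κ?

κ = 6.87

Integrating the TISE across x = 0 gives the cusp condition ψ'(0⁺) − ψ'(0⁻) = −(2mg/ℏ²)ψ(0).
With ψ ∝ e^{−κ|x|} this yields −2κ = −2mg/ℏ², so κ = mg/ℏ² = 6.869.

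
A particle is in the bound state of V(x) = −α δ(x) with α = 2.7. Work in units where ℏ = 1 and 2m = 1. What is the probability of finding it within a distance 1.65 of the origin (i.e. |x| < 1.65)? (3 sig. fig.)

The normalised bound state is ψ = √κ e^{−κ|x|} with κ = mα/ℏ² = 1.350.
P(|x| < d) = ∫_{−d}^{d} κ e^{−2κ|x|} dx = 1 − e^{−2κd} = 1 − e^{−4.455} = 0.9884.

P = 0.988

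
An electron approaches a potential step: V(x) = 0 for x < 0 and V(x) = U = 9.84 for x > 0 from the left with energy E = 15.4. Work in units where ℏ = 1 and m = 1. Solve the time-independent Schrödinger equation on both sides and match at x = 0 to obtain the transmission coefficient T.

T = 0.938

The wavenumbers are k₁ = √(2mE)/ℏ = 5.550 on the left and k₂ = √(2m(E − U))/ℏ = 3.335 on the right.
Continuity of ψ and ψ′ at the step yields the reflection amplitude r = (k₁ − k₂)/(k₁ + k₂) = 0.2493; thus R = |r|² = 0.06216, T = 0.9378.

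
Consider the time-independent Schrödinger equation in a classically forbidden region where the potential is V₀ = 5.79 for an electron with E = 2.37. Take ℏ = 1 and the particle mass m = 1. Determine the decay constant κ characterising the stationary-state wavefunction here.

κ = 2.62

Since E < V₀ the TISE in this region is ψ'' = κ²ψ with κ = √(2m(V₀ − E))/ℏ.
κ = √(2 × 1 × 3.42) = 2.615.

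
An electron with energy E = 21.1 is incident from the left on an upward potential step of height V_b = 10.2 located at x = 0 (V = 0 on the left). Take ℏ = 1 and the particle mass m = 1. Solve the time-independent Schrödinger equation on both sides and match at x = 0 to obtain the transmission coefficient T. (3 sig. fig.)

On each side the TISE gives plane waves with k = √(2m(E − V))/ℏ: k₁ = √(2·1·21.1) = 6.496, k₂ = √(2·1·10.9) = 4.669.
Matching ψ and ψ′ at x = 0 gives r = (k₁ − k₂)/(k₁ + k₂), so R = r² = 0.02678 and T = 1 − R = 0.9732.

T = 0.973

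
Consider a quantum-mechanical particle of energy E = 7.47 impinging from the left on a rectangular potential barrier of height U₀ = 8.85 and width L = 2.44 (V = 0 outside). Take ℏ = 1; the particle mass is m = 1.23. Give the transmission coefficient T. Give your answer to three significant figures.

T = 0.000262

Since E < U₀ the interior solution is evanescent with decay constant κ = √(2m(U₀ − E))/ℏ = 1.842.
κL = 4.496, sinh(κL) = 44.81.
The exact tunnelling result is T⁻¹ = 1 + U₀² sinh²(κL) / [4E(U₀ − E)] = 3815, so T = 0.000262.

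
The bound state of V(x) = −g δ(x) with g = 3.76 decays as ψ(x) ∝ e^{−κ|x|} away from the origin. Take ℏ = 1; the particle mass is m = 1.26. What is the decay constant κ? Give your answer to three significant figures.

Integrating the TISE across x = 0 gives the cusp condition ψ'(0⁺) − ψ'(0⁻) = −(2mg/ℏ²)ψ(0).
With ψ ∝ e^{−κ|x|} this yields −2κ = −2mg/ℏ², so κ = mg/ℏ² = 4.738.

κ = 4.74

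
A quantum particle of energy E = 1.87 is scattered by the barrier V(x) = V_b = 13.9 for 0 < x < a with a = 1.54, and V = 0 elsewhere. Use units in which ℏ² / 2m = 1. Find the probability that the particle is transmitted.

Since E < V_b the interior solution is evanescent with decay constant κ = √(2m(V_b − E))/ℏ = 3.468.
κa = 5.341, sinh(κa) = 104.4.
Matching ψ, ψ′ at both faces gives T = [1 + V_b² sinh²(κa) / (4E(V_b − E))]⁻¹ = 1/23400 = 0.0000427.

T = 0.0000427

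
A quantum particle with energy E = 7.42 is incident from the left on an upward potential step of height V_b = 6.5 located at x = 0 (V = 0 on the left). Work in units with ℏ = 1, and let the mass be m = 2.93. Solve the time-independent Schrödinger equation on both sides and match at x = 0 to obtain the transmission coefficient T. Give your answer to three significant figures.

T = 0.770

The wavenumbers are k₁ = √(2mE)/ℏ = 6.594 on the left and k₂ = √(2m(E − V_b))/ℏ = 2.322 on the right.
Matching ψ and ψ′ at x = 0 gives r = (k₁ − k₂)/(k₁ + k₂), so R = r² = 0.2296 and T = 1 − R = 0.7704.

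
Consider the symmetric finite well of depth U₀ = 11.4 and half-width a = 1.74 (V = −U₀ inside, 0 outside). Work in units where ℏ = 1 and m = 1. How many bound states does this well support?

The dimensionless depth is z₀ = a√(2mU₀)/ℏ = 1.74 × √(22.80) = 8.308.
A new bound state (alternating even/odd) appears each time z₀ passes a multiple of π/2, so N = ⌊2z₀/π⌋ + 1 = ⌊5.289⌋ + 1 = 6.

N = 6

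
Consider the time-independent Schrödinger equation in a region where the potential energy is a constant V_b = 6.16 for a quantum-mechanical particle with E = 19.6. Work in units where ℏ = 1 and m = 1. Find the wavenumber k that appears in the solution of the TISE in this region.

With E > V_b the solution is oscillatory, ψ ∝ e^{±ikx} with k = √(2m(E − V_b))/ℏ.
k = √(2 × 1 × 13.44) = 5.185.

k = 5.18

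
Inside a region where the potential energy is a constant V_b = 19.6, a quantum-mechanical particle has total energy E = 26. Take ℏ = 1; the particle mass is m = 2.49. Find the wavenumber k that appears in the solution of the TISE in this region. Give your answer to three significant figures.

With E > V_b the solution is oscillatory, ψ ∝ e^{±ikx} with k = √(2m(E − V_b))/ℏ.
k = √(2 × 2.49 × 6.4) = 5.646.

k = 5.65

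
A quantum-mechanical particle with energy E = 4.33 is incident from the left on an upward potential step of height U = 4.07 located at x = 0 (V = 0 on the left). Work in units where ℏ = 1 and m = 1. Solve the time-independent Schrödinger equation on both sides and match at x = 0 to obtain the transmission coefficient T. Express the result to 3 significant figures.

T = 0.632

On each side the TISE gives plane waves with k = √(2m(E − V))/ℏ: k₁ = √(2·1·4.33) = 2.943, k₂ = √(2·1·0.26) = 0.7211.
Continuity of ψ and ψ′ at the step yields the reflection amplitude r = (k₁ − k₂)/(k₁ + k₂) = 0.6064; thus R = |r|² = 0.3677, T = 0.6323.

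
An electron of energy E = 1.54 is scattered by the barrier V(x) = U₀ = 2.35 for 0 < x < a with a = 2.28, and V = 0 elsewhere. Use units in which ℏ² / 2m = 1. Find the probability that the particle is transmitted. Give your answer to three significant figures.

Since E < U₀ the interior solution is evanescent with decay constant κ = √(2m(U₀ − E))/ℏ = 0.9000.
κa = 2.052, sinh(κa) = 3.827.
Matching ψ, ψ′ at both faces gives T = [1 + U₀² sinh²(κa) / (4E(U₀ − E))]⁻¹ = 1/17.21 = 0.0581.

T = 0.0581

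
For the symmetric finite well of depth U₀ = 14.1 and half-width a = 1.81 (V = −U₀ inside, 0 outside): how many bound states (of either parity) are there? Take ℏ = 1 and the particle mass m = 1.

N = 7

The dimensionless depth is z₀ = a√(2mU₀)/ℏ = 1.81 × √(28.20) = 9.612.
The even/odd transcendental equations gain one root per π/2 in z₀, giving N = 1 + ⌊2z₀/π⌋ = 1 + ⌊6.119⌋ = 7.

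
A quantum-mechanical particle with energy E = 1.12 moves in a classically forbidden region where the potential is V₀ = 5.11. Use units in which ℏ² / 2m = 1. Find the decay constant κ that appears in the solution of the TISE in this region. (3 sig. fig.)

Since E < V₀ the TISE in this region is ψ'' = κ²ψ with κ = √(2m(V₀ − E))/ℏ.
κ = √(2 × 0.5 × 3.99) = 1.997.

κ = 2.00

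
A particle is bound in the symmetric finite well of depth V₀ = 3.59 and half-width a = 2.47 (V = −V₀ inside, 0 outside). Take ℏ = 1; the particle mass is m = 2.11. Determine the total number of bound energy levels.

The dimensionless depth is z₀ = a√(2mV₀)/ℏ = 2.47 × √(15.15) = 9.614.
A new bound state (alternating even/odd) appears each time z₀ passes a multiple of π/2, so N = ⌊2z₀/π⌋ + 1 = ⌊6.120⌋ + 1 = 7.

N = 7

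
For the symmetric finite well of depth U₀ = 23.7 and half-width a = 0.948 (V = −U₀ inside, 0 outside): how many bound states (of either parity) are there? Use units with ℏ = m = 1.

N = 5

Define the well-strength parameter z₀ = (a/ℏ)√(2mU₀) = 0.948 × √(2·1·23.7) = 6.527.
The even/odd transcendental equations gain one root per π/2 in z₀, giving N = 1 + ⌊2z₀/π⌋ = 1 + ⌊4.155⌋ = 5.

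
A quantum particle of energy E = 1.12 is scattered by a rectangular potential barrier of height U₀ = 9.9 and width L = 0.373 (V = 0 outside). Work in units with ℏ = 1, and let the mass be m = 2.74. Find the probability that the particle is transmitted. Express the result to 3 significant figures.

E < U₀: inside the barrier ψ ∝ e^{±κx} with κ = √(2m(U₀ − E))/ℏ = 6.936.
κL = 2.587, sinh(κL) = 6.609.
The exact tunnelling result is T⁻¹ = 1 + U₀² sinh²(κL) / [4E(U₀ − E)] = 109.8, so T = 0.00910.

T = 0.00910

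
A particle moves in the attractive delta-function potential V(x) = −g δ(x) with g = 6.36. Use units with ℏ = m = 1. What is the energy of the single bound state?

E = -20.2

The bound state is ψ(x) = √κ e^{−κ|x|}. The derivative jump ψ'(0⁺) − ψ'(0⁻) = −(2mg/ℏ²)ψ(0) fixes κ = mg/ℏ² = 6.360.
Then E = −ℏ²κ²/(2m) = −mg²/(2ℏ²) = -20.22.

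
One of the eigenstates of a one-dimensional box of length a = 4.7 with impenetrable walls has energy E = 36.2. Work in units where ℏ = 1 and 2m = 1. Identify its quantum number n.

For an infinite well E_n = n²π²ℏ²/(2ma²), so n = (a/πℏ)√(2mE).
n = (4.7/π) × √(2 × 0.5 × 36.2) = 9.001 → n = 9.

n = 9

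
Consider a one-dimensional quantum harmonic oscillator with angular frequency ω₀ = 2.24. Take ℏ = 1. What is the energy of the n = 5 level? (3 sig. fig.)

E = 12.3

Using E_n = (n + ½)ℏω₀: E_5 = 5.5 × 2.24 = 12.32.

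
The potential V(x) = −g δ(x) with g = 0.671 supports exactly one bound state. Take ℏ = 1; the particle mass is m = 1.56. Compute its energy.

For x ≠ 0 the bound state is ψ ∝ e^{−κ|x|}; integrating the TISE across the delta gives the cusp condition 2κ = 2mg/ℏ², so κ = 1.047.
Then E = −ℏ²κ²/(2m) = −mg²/(2ℏ²) = -0.3512.

E = -0.351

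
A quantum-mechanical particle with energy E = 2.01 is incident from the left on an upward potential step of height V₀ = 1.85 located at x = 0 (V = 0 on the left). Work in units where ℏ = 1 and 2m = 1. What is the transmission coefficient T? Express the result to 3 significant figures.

The wavenumbers are k₁ = √(2mE)/ℏ = 1.418 on the left and k₂ = √(2m(E − V₀))/ℏ = 0.4000 on the right.
Matching ψ and ψ′ at x = 0 gives r = (k₁ − k₂)/(k₁ + k₂), so R = r² = 0.3135 and T = 1 − R = 0.6865.

T = 0.687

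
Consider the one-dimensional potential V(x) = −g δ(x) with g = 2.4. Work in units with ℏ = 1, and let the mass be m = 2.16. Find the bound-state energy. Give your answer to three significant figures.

For x ≠ 0 the bound state is ψ ∝ e^{−κ|x|}; integrating the TISE across the delta gives the cusp condition 2κ = 2mg/ℏ², so κ = 5.184.
Then E = −ℏ²κ²/(2m) = −mg²/(2ℏ²) = -6.221.

E = -6.22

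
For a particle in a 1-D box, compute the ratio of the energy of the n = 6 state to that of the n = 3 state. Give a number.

4

Since E_n ∝ n², the ratio is (6/3)² = 4.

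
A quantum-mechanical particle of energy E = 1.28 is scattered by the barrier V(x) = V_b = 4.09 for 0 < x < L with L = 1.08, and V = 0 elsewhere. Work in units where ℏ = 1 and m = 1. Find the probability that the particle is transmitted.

T = 0.0204

E < V_b: inside the barrier ψ ∝ e^{±κx} with κ = √(2m(V_b − E))/ℏ = 2.371.
κL = 2.560, sinh(κL) = 6.431.
Matching ψ, ψ′ at both faces gives T = [1 + V_b² sinh²(κL) / (4E(V_b − E))]⁻¹ = 1/49.09 = 0.0204.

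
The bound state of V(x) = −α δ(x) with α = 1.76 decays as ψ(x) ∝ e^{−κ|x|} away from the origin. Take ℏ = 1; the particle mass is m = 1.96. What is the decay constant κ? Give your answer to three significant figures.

κ = 3.45

Integrating the TISE across x = 0 gives the cusp condition ψ'(0⁺) − ψ'(0⁻) = −(2mα/ℏ²)ψ(0).
With ψ ∝ e^{−κ|x|} this yields −2κ = −2mα/ℏ², so κ = mα/ℏ² = 3.450.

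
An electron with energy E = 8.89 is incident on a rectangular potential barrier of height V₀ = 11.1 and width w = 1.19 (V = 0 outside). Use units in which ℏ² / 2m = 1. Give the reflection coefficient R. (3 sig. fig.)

R = 0.927

E < V₀: inside the barrier ψ ∝ e^{±κx} with κ = √(2m(V₀ − E))/ℏ = 1.487.
κw = 1.769, sinh(κw) = 2.847.
Matching ψ, ψ′ at both faces gives T = [1 + V₀² sinh²(κw) / (4E(V₀ − E))]⁻¹ = 1/13.71 = 0.0729.
R = 1 − T = 0.927.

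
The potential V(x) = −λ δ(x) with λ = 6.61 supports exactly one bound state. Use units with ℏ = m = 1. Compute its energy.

E = -21.8

The bound state is ψ(x) = √κ e^{−κ|x|}. The derivative jump ψ'(0⁺) − ψ'(0⁻) = −(2mλ/ℏ²)ψ(0) fixes κ = mλ/ℏ² = 6.610.
Then E = −ℏ²κ²/(2m) = −mλ²/(2ℏ²) = -21.85.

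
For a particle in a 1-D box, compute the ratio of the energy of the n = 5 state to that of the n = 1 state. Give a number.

Since E_n ∝ n², the ratio is (5/1)² = 25.

25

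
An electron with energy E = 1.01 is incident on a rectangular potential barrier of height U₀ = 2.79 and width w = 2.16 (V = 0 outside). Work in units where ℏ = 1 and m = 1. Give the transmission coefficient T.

Since E < U₀ the interior solution is evanescent with decay constant κ = √(2m(U₀ − E))/ℏ = 1.887.
κw = 4.075, sinh(κw) = 29.43.
Matching ψ, ψ′ at both faces gives T = [1 + U₀² sinh²(κw) / (4E(U₀ − E))]⁻¹ = 1/938.6 = 0.00107.

T = 0.00107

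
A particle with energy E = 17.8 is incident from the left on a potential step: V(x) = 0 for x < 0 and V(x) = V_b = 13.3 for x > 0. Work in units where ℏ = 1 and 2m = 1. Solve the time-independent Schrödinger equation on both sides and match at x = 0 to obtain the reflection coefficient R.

R = 0.109

The wavenumbers are k₁ = √(2mE)/ℏ = 4.219 on the left and k₂ = √(2m(E − V_b))/ℏ = 2.121 on the right.
Matching ψ and ψ′ at x = 0 gives r = (k₁ − k₂)/(k₁ + k₂), so R = r² = 0.1095 and T = 1 − R = 0.8905.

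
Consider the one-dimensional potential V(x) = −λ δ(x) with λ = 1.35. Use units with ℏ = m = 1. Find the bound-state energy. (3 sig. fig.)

E = -0.911

For x ≠ 0 the bound state is ψ ∝ e^{−κ|x|}; integrating the TISE across the delta gives the cusp condition 2κ = 2mλ/ℏ², so κ = 1.350.
Then E = −ℏ²κ²/(2m) = −mλ²/(2ℏ²) = -0.9113.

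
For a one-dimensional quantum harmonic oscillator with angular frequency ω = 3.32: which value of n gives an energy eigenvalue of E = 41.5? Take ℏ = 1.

n = 12

Invert E_n = (n + ½)ℏω: n = E/ℏω − ½ = 12.000, so n = 12.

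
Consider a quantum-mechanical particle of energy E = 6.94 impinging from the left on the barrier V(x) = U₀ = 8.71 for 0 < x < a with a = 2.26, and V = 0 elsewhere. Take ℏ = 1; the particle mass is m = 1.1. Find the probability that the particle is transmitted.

Since E < U₀ the interior solution is evanescent with decay constant κ = √(2m(U₀ − E))/ℏ = 1.973.
κa = 4.460, sinh(κa) = 43.23.
The exact tunnelling result is T⁻¹ = 1 + U₀² sinh²(κa) / [4E(U₀ − E)] = 2886, so T = 0.000347.

T = 0.000347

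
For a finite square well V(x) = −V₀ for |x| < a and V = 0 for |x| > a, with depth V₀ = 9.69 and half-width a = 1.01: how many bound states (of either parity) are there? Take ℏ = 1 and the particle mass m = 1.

Define the well-strength parameter z₀ = (a/ℏ)√(2mV₀) = 1.01 × √(2·1·9.69) = 4.446.
A new bound state (alternating even/odd) appears each time z₀ passes a multiple of π/2, so N = ⌊2z₀/π⌋ + 1 = ⌊2.831⌋ + 1 = 3.

N = 3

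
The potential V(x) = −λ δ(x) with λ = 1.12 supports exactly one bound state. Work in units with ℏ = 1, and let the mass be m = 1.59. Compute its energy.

For x ≠ 0 the bound state is ψ ∝ e^{−κ|x|}; integrating the TISE across the delta gives the cusp condition 2κ = 2mλ/ℏ², so κ = 1.781.
Then E = −ℏ²κ²/(2m) = −mλ²/(2ℏ²) = -0.9972.

E = -0.997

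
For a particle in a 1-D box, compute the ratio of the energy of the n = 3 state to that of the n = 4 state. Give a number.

0.5625

Since E_n ∝ n², the ratio is (3/4)² = 0.5625.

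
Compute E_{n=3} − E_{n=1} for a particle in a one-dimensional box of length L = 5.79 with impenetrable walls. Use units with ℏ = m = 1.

ΔE = 1.18

E_n = n²π²ℏ²/(2mL²), so ΔE = (3² − 1²) π²ℏ²/(2mL²).
ΔE = 8 × π² / (2 × 1 × 5.79²) = 1.178.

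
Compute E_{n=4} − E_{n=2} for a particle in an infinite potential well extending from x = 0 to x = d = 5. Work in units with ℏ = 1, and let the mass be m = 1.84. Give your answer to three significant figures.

E_n = n²π²ℏ²/(2md²), so ΔE = (4² − 2²) π²ℏ²/(2md²).
ΔE = 12 × π² / (2 × 1.84 × 5²) = 1.287.

ΔE = 1.29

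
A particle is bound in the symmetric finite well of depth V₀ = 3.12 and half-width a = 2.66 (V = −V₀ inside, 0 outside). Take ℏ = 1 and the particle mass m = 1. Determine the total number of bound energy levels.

N = 5

The dimensionless depth is z₀ = a√(2mV₀)/ℏ = 2.66 × √(6.240) = 6.645.
A new bound state (alternating even/odd) appears each time z₀ passes a multiple of π/2, so N = ⌊2z₀/π⌋ + 1 = ⌊4.230⌋ + 1 = 5.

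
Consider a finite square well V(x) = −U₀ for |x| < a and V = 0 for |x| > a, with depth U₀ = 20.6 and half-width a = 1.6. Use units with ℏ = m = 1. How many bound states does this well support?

Define the well-strength parameter z₀ = (a/ℏ)√(2mU₀) = 1.6 × √(2·1·20.6) = 10.27.
The even/odd transcendental equations gain one root per π/2 in z₀, giving N = 1 + ⌊2z₀/π⌋ = 1 + ⌊6.538⌋ = 7.

N = 7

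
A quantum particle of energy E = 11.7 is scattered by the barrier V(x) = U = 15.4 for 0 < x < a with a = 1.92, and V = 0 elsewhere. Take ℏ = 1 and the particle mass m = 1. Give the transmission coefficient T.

Since E < U the interior solution is evanescent with decay constant κ = √(2m(U − E))/ℏ = 2.720.
κa = 5.223, sinh(κa) = 92.74.
Matching ψ, ψ′ at both faces gives T = [1 + U² sinh²(κa) / (4E(U − E))]⁻¹ = 1/11780 = 0.0000849.

T = 0.0000849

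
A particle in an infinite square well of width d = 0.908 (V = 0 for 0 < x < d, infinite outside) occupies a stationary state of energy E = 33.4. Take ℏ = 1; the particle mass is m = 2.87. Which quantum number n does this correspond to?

From E_n = n²π²ℏ²/(2md²) invert to n = √(2md²E)/(πℏ).
n = (0.908/π) × √(2 × 2.87 × 33.4) = 4.002 → n = 4.

n = 4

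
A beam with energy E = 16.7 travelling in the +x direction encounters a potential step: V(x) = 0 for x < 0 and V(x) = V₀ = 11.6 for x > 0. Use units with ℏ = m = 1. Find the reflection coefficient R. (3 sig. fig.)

R = 0.0830

The wavenumbers are k₁ = √(2mE)/ℏ = 5.779 on the left and k₂ = √(2m(E − V₀))/ℏ = 3.194 on the right.
Matching ψ and ψ′ at x = 0 gives r = (k₁ − k₂)/(k₁ + k₂), so R = r² = 0.08303 and T = 1 − R = 0.9170.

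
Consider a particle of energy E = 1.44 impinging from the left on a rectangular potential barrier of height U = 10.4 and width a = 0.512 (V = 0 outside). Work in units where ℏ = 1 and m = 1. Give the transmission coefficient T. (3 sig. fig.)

T = 0.0250

E < U: inside the barrier ψ ∝ e^{±κx} with κ = √(2m(U − E))/ℏ = 4.233.
κa = 2.167, sinh(κa) = 4.311.
The exact tunnelling result is T⁻¹ = 1 + U² sinh²(κa) / [4E(U − E)] = 39.94, so T = 0.0250.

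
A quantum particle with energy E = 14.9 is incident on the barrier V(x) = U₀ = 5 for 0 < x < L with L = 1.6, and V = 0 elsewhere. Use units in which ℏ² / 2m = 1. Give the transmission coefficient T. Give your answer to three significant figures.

T = 0.963

Above the barrier the interior wavenumber is k₂ = √(2m(E − U₀))/ℏ = 3.146, giving phase k₂L = 5.034.
T = [1 + U₀² sin²(k₂L) / (4E(E − U₀))]⁻¹ = 1/1.038 = 0.963.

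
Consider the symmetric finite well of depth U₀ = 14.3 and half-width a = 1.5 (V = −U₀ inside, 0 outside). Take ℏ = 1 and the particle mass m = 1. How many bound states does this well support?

Define the well-strength parameter z₀ = (a/ℏ)√(2mU₀) = 1.5 × √(2·1·14.3) = 8.022.
A new bound state (alternating even/odd) appears each time z₀ passes a multiple of π/2, so N = ⌊2z₀/π⌋ + 1 = ⌊5.107⌋ + 1 = 6.

N = 6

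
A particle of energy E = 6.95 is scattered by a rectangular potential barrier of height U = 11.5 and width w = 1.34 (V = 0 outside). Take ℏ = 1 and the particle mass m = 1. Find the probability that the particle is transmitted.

E < U: inside the barrier ψ ∝ e^{±κx} with κ = √(2m(U − E))/ℏ = 3.017.
κw = 4.042, sinh(κw) = 28.47.
The exact tunnelling result is T⁻¹ = 1 + U² sinh²(κw) / [4E(U − E)] = 848.4, so T = 0.00118.

T = 0.00118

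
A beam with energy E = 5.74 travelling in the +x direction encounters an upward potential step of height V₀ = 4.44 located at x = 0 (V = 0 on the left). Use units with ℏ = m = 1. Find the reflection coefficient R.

The wavenumbers are k₁ = √(2mE)/ℏ = 3.388 on the left and k₂ = √(2m(E − V₀))/ℏ = 1.612 on the right.
Continuity of ψ and ψ′ at the step yields the reflection amplitude r = (k₁ − k₂)/(k₁ + k₂) = 0.3551; thus R = |r|² = 0.1261, T = 0.8739.

R = 0.126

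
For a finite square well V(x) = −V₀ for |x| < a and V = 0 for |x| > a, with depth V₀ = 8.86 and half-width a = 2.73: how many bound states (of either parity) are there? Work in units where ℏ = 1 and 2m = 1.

The dimensionless depth is z₀ = a√(2mV₀)/ℏ = 2.73 × √(8.860) = 8.126.
A new bound state (alternating even/odd) appears each time z₀ passes a multiple of π/2, so N = ⌊2z₀/π⌋ + 1 = ⌊5.173⌋ + 1 = 6.

N = 6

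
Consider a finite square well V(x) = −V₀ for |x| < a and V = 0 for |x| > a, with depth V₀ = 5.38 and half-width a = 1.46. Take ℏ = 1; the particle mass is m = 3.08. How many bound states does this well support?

Define the well-strength parameter z₀ = (a/ℏ)√(2mV₀) = 1.46 × √(2·3.08·5.38) = 8.405.
A new bound state (alternating even/odd) appears each time z₀ passes a multiple of π/2, so N = ⌊2z₀/π⌋ + 1 = ⌊5.351⌋ + 1 = 6.

N = 6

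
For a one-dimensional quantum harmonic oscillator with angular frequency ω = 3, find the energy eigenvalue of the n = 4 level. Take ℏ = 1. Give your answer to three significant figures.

E = 13.5

Using E_n = (n + ½)ℏω: E_4 = 4.5 × 3 = 13.50.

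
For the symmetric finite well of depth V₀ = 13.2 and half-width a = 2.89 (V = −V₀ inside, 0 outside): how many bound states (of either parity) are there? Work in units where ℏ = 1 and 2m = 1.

N = 7

The dimensionless depth is z₀ = a√(2mV₀)/ℏ = 2.89 × √(13.20) = 10.50.
A new bound state (alternating even/odd) appears each time z₀ passes a multiple of π/2, so N = ⌊2z₀/π⌋ + 1 = ⌊6.684⌋ + 1 = 7.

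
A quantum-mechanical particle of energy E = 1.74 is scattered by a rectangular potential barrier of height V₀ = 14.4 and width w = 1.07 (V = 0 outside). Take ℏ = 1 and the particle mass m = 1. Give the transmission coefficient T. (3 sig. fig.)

T = 0.0000358

E < V₀: inside the barrier ψ ∝ e^{±κx} with κ = √(2m(V₀ − E))/ℏ = 5.032.
κw = 5.384, sinh(κw) = 109.0.
Matching ψ, ψ′ at both faces gives T = [1 + V₀² sinh²(κw) / (4E(V₀ − E))]⁻¹ = 1/27940 = 0.0000358.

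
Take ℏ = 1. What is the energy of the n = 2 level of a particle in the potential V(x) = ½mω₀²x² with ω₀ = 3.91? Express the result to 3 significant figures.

The oscillator eigenvalues are E_n = ℏω₀(n + ½), so E_2 = 3.91 × 2.5 = 9.775.

E = 9.78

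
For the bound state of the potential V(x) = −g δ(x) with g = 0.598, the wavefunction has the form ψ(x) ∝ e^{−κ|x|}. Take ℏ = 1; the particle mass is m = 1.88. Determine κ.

Integrating the TISE across x = 0 gives the cusp condition ψ'(0⁺) − ψ'(0⁻) = −(2mg/ℏ²)ψ(0).
With ψ ∝ e^{−κ|x|} this yields −2κ = −2mg/ℏ², so κ = mg/ℏ² = 1.124.

κ = 1.12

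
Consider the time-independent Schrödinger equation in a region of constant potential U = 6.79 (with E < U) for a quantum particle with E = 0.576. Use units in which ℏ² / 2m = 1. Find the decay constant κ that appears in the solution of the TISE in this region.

Since E < U the TISE in this region is ψ'' = κ²ψ with κ = √(2m(U − E))/ℏ.
κ = √(2 × 0.5 × 6.214) = 2.493.

κ = 2.49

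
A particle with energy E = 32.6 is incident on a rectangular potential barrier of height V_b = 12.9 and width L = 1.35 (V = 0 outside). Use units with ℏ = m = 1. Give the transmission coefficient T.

Above the barrier the interior wavenumber is k₂ = √(2m(E − V_b))/ℏ = 6.277, giving phase k₂L = 8.474.
T = [1 + V_b² sin²(k₂L) / (4E(E − V_b))]⁻¹ = 1/1.043 = 0.959.

T = 0.959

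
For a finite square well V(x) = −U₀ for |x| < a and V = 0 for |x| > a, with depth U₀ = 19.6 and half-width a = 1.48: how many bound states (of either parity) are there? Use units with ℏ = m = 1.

The dimensionless depth is z₀ = a√(2mU₀)/ℏ = 1.48 × √(39.20) = 9.266.
The even/odd transcendental equations gain one root per π/2 in z₀, giving N = 1 + ⌊2z₀/π⌋ = 1 + ⌊5.899⌋ = 6.

N = 6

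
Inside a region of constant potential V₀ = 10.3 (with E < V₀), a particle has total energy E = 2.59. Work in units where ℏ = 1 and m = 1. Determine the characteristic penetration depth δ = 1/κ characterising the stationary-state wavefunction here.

δ = 0.255

Since E < V₀ the TISE in this region is ψ'' = κ²ψ with κ = √(2m(V₀ − E))/ℏ.
κ = √(2 × 1 × 7.71) = 3.927. The penetration depth is δ = 1/κ = 0.255.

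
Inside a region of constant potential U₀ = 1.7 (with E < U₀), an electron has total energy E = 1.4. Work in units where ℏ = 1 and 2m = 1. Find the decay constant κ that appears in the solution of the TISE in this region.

κ = 0.548

Since E < U₀ the TISE in this region is ψ'' = κ²ψ with κ = √(2m(U₀ − E))/ℏ.
κ = √(2 × 0.5 × 0.3) = 0.5477.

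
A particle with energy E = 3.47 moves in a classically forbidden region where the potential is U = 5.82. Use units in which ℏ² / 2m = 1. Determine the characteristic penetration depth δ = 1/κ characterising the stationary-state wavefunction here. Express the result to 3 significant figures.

Since E < U the TISE in this region is ψ'' = κ²ψ with κ = √(2m(U − E))/ℏ.
κ = √(2 × 0.5 × 2.35) = 1.533. The penetration depth is δ = 1/κ = 0.652.

δ = 0.652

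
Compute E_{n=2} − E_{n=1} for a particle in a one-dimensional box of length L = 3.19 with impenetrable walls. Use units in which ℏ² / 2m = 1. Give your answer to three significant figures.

E_n = n²π²ℏ²/(2mL²), so ΔE = (2² − 1²) π²ℏ²/(2mL²).
ΔE = 3 × π² / (2 × 0.5 × 3.19²) = 2.910.

ΔE = 2.91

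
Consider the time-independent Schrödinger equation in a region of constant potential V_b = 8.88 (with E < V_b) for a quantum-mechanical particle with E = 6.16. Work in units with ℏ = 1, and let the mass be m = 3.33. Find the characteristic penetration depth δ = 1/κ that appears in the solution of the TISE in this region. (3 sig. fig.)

Since E < V_b the TISE in this region is ψ'' = κ²ψ with κ = √(2m(V_b − E))/ℏ.
κ = √(2 × 3.33 × 2.72) = 4.256. The penetration depth is δ = 1/κ = 0.235.

δ = 0.235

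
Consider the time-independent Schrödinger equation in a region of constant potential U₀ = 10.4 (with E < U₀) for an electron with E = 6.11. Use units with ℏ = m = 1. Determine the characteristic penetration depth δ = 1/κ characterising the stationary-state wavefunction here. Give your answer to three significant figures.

δ = 0.341

Since E < U₀ the TISE in this region is ψ'' = κ²ψ with κ = √(2m(U₀ − E))/ℏ.
κ = √(2 × 1 × 4.29) = 2.929. The penetration depth is δ = 1/κ = 0.341.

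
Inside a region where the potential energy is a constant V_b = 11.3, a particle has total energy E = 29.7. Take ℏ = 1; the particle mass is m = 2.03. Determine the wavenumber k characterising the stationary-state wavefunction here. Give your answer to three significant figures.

With E > V_b the solution is oscillatory, ψ ∝ e^{±ikx} with k = √(2m(E − V_b))/ℏ.
k = √(2 × 2.03 × 18.4) = 8.643.

k = 8.64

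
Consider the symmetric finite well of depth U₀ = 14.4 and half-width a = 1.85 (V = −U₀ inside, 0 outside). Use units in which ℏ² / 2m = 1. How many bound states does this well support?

Define the well-strength parameter z₀ = (a/ℏ)√(2mU₀) = 1.85 × √(2·0.5·14.4) = 7.020.
The even/odd transcendental equations gain one root per π/2 in z₀, giving N = 1 + ⌊2z₀/π⌋ = 1 + ⌊4.469⌋ = 5.

N = 5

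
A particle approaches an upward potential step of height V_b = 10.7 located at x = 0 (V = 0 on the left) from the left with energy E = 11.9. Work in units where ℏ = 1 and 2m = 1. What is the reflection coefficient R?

R = 0.268

The wavenumbers are k₁ = √(2mE)/ℏ = 3.450 on the left and k₂ = √(2m(E − V_b))/ℏ = 1.095 on the right.
Continuity of ψ and ψ′ at the step yields the reflection amplitude r = (k₁ − k₂)/(k₁ + k₂) = 0.5180; thus R = |r|² = 0.2683, T = 0.7317.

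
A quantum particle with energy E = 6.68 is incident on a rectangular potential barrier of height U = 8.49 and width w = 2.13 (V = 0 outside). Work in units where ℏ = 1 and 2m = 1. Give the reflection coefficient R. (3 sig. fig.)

Since E < U the interior solution is evanescent with decay constant κ = √(2m(U − E))/ℏ = 1.345.
κw = 2.866, sinh(κw) = 8.752.
Matching ψ, ψ′ at both faces gives T = [1 + U² sinh²(κw) / (4E(U − E))]⁻¹ = 1/115.1 = 0.00868.
R = 1 − T = 0.991.

R = 0.991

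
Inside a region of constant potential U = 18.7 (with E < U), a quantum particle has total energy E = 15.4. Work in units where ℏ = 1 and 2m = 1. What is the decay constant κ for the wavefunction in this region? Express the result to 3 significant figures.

κ = 1.82

Since E < U the TISE in this region is ψ'' = κ²ψ with κ = √(2m(U − E))/ℏ.
κ = √(2 × 0.5 × 3.3) = 1.817.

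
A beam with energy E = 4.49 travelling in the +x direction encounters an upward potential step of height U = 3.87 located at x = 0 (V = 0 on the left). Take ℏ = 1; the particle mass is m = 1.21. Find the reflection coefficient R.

The wavenumbers are k₁ = √(2mE)/ℏ = 3.296 on the left and k₂ = √(2m(E − U))/ℏ = 1.225 on the right.
Matching ψ and ψ′ at x = 0 gives r = (k₁ − k₂)/(k₁ + k₂), so R = r² = 0.2099 and T = 1 − R = 0.7901.

R = 0.210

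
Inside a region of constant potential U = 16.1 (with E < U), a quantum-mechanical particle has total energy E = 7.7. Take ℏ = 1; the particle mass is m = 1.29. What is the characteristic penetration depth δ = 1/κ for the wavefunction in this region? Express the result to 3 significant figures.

δ = 0.215

Since E < U the TISE in this region is ψ'' = κ²ψ with κ = √(2m(U − E))/ℏ.
κ = √(2 × 1.29 × 8.4) = 4.655. The penetration depth is δ = 1/κ = 0.215.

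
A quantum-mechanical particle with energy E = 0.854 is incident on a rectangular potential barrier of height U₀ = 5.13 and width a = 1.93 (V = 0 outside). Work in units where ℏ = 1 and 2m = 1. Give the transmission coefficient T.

T = 0.000758

Since E < U₀ the interior solution is evanescent with decay constant κ = √(2m(U₀ − E))/ℏ = 2.068.
κa = 3.991, sinh(κa) = 27.04.
The exact tunnelling result is T⁻¹ = 1 + U₀² sinh²(κa) / [4E(U₀ − E)] = 1319, so T = 0.000758.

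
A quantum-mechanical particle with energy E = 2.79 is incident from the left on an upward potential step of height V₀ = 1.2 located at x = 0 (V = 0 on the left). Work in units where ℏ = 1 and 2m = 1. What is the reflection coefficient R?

On each side the TISE gives plane waves with k = √(2m(E − V))/ℏ: k₁ = √(2·½·2.79) = 1.670, k₂ = √(2·½·1.59) = 1.261.
Matching ψ and ψ′ at x = 0 gives r = (k₁ − k₂)/(k₁ + k₂), so R = r² = 0.01950 and T = 1 − R = 0.9805.

R = 0.0195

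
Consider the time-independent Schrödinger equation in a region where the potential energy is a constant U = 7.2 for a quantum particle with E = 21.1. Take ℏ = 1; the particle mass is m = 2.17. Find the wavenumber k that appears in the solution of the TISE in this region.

k = 7.77

With E > U the solution is oscillatory, ψ ∝ e^{±ikx} with k = √(2m(E − U))/ℏ.
k = √(2 × 2.17 × 13.9) = 7.767.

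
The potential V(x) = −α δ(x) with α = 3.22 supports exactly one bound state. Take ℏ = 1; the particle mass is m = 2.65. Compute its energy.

E = -13.7

The bound state is ψ(x) = √κ e^{−κ|x|}. The derivative jump ψ'(0⁺) − ψ'(0⁻) = −(2mα/ℏ²)ψ(0) fixes κ = mα/ℏ² = 8.533.
Then E = −ℏ²κ²/(2m) = −mα²/(2ℏ²) = -13.74.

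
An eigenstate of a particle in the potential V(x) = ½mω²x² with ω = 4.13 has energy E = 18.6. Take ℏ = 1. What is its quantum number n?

n = 4

Invert E_n = (n + ½)ℏω: n = E/ℏω − ½ = 4.004, so n = 4.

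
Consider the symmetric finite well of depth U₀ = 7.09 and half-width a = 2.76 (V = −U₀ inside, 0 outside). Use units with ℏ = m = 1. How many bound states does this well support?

N = 7

The dimensionless depth is z₀ = a√(2mU₀)/ℏ = 2.76 × √(14.18) = 10.39.
The even/odd transcendental equations gain one root per π/2 in z₀, giving N = 1 + ⌊2z₀/π⌋ = 1 + ⌊6.616⌋ = 7.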